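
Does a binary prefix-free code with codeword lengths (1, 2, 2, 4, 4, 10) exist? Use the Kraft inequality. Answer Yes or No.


Kraft sum = sum(2^(-l_i)) = 1.126, need <= 1. Result: violated (a binary prefix-free code with these lengths cannot exist)

No


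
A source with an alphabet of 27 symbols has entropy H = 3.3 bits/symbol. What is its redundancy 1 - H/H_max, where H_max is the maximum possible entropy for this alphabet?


H_max = log2(K) = log2(27) = 4.7549 bits/symbol. Redundancy = 1 - H/H_max = 1 - 3.3/4.7549 = 1 - 0.694 = 0.306

0.306


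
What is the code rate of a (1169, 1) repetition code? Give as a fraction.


Rate = k/n = 1/1169

1/1169


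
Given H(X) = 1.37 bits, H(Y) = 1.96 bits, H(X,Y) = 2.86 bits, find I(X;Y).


I(X;Y) = H(X) + H(Y) - H(X,Y) = 1.37 + 1.96 - 2.86 = 0.47

0.47 bits


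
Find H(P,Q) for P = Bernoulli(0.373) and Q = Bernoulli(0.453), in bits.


H(P,Q) = -p*log2(q) - (1-p)*log2(1-q). -0.373*log2(0.453) = 0.426122; -0.627*log2(0.547) = 0.545733. H(P,Q) = 0.426122 + 0.545733 = 0.9719

0.9719 bits


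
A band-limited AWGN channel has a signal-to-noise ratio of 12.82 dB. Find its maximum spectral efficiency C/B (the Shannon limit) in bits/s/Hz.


SNR_linear = 10^(12.82/10) = 19.1426; C/B = log2(1 + SNR_linear) = log2(1 + 19.1426) = 4.3322

4.3322 bits/s/Hz


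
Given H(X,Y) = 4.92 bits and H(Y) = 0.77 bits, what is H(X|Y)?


H(X|Y) = H(X,Y) - H(Y) = 4.92 - 0.77 = 4.15

4.15 bits


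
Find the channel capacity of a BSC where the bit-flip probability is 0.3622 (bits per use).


H(p) = -p*log2(p) - (1-p)*log2(1-p) = -0.3622*log2(0.3622) - 0.6378*log2(0.6378) = 0.530674 + 0.413820 = 0.9445. C = 1 - H(p) = 1 - 0.9445 = 0.0555

0.0555 bits


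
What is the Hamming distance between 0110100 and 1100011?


Count differing positions: ^ . ^ . ^ ^ ^ = 5 differences

5


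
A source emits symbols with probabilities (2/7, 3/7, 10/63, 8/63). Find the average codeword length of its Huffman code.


Huffman construction (repeatedly merge the two least-probable nodes; each merge adds 1 bit to every symbol beneath it): 8/63 + 10/63 = 2/7; 2/7 + 2/7 = 4/7; 3/7 + 4/7 = 1. Resulting codeword lengths (in the order the probabilities were given): (2, 1, 3, 3). L_avg = sum(p_i * l_i) = 2/7*2 + 3/7*1 + 10/63*3 + 8/63*3 = 13/7 = 1.8571

1.8571 bits


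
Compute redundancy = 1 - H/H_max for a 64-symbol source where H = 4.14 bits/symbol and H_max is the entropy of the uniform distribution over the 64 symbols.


H_max = log2(K) = log2(64) = 6.0 bits/symbol. Redundancy = 1 - H/H_max = 1 - 4.14/6.0 = 1 - 0.69 = 0.31

0.31


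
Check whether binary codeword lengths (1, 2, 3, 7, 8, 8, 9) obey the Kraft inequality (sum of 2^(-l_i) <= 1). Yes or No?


Kraft sum = sum(2^(-l_i)) = 0.8926, need <= 1. Result: satisfied (a binary prefix-free code with these lengths exists)

Yes


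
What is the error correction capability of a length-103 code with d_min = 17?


Correction capability = floor((d-1)/2) = floor((17-1)/2) = 8

8 errors


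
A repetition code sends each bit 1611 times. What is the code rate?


Rate = k/n = 1/1611

1/1611


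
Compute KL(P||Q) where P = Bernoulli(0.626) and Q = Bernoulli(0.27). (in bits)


KL = p*log2(p/q) + (1-p)*log2((1-p)/(1-q)) = 0.626*log2(0.626/0.27) + 0.374*log2(0.374/0.73) = 0.3986

0.3986 bits


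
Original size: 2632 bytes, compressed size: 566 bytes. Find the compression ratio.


Ratio = original / compressed = 2632 / 566 = 4.6502

4.6502


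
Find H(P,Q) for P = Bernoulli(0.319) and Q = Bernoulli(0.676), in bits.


H(P,Q) = -p*log2(q) - (1-p)*log2(1-q). -0.319*log2(0.676) = 0.180205; -0.681*log2(0.324) = 1.107261. H(P,Q) = 0.180205 + 1.107261 = 1.2875

1.2875 bits


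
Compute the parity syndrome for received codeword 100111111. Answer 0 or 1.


Syndrome = XOR of all bits = 1 XOR 0 XOR 0 XOR 1 XOR 1 XOR 1 XOR 1 XOR 1 XOR 1 = 1

1


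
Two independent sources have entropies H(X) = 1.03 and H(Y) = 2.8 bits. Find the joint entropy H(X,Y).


For independent variables, H(X,Y) = H(X) + H(Y) = 1.03 + 2.8 = 3.83

3.83 bits


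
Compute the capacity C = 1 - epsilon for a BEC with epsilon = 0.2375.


C = 1 - epsilon = 1 - 0.2375 = 0.7625

0.7625 bits


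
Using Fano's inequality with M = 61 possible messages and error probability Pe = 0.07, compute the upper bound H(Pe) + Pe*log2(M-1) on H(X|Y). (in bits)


H(Pe) = -Pe*log2(Pe) - (1-Pe)*log2(1-Pe) = -0.07*log2(0.07) - 0.93*log2(0.93) = 0.268555 + 0.097369 = 0.3659. Pe*log2(M-1) = 0.07*log2(60) = 0.413482. Bound = H(Pe) + Pe*log2(M-1) = 0.268555 + 0.097369 + 0.413482 = 0.7794

0.7794 bits


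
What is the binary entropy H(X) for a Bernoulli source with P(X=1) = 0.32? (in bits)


H = -p*log2(p) - (1-p)*log2(1-p). -0.32*log2(0.32) = 0.526034; -0.68*log2(0.68) = 0.378347. H = 0.526034 + 0.378347 = 0.9044

0.9044 bits


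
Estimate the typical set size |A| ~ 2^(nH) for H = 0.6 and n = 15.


log2|A_typical| = nH = 15 * 0.6 = 9.0, so |A_typical| ~ 2^9.0 = 5.120e+02

5.120e+02


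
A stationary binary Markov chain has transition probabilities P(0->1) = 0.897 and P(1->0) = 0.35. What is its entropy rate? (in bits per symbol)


Stationary distribution: pi_0 = p10/(p01+p10) = 0.2807, pi_1 = 0.7193. Entropy rate H' = pi_0*H(p01) + pi_1*H(p10) = 0.2807*0.4784 + 0.7193*0.9341 = 0.8062

0.8062 bits/symbol


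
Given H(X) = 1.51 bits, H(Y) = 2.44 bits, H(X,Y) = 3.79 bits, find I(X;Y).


I(X;Y) = H(X) + H(Y) - H(X,Y) = 1.51 + 2.44 - 3.79 = 0.16

0.16 bits


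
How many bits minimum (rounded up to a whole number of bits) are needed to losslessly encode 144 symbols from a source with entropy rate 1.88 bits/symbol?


Minimum bits >= n * H = 144 * 1.88 = 270.72, rounded up to a whole number of bits = 271

271 bits


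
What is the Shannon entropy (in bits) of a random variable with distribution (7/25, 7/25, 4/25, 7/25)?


H = -sum(p_i * log2(p_i)). Terms: -(7/25)*log2(7/25) = 0.514220; -(7/25)*log2(7/25) = 0.514220; -(4/25)*log2(4/25) = 0.423017; -(7/25)*log2(7/25) = 0.514220. H = 0.514220 + 0.514220 + 0.423017 + 0.514220 = 1.9657

1.9657 bits


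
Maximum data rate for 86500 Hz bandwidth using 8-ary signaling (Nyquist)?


Rate = 2 * B * log2(M) = 2 * 86500 * 3.0 = 519000.0

519000.0 bps


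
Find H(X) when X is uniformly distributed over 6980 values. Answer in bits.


H = log2(n) = log2(6980) = 12.769

12.769 bits


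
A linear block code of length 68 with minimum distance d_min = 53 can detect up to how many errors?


Detection capability = d_min - 1 = 53 - 1 = 52

52 errors


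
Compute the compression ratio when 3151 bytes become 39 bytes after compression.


Ratio = original / compressed = 3151 / 39 = 80.7949

80.7949


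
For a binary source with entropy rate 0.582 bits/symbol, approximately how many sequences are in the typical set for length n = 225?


log2|A_typical| = nH = 225 * 0.582 = 130.95, so |A_typical| ~ 2^130.95 = 2.630e+39

2.630e+39


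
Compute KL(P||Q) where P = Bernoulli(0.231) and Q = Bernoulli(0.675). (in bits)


KL = p*log2(p/q) + (1-p)*log2((1-p)/(1-q)) = 0.231*log2(0.231/0.675) + 0.769*log2(0.769/0.325) = 0.5982

0.5982 bits


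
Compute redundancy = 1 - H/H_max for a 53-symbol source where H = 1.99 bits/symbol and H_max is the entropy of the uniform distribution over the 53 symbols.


H_max = log2(K) = log2(53) = 5.7279 bits/symbol. Redundancy = 1 - H/H_max = 1 - 1.99/5.7279 = 1 - 0.3474 = 0.6526

0.6526


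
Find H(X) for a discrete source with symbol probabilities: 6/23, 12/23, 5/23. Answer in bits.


H = -sum(p_i * log2(p_i)). Terms: -(6/23)*log2(6/23) = 0.505722; -(12/23)*log2(12/23) = 0.489704; -(5/23)*log2(5/23) = 0.478616. H = 0.505722 + 0.489704 + 0.478616 = 1.474

1.474 bits


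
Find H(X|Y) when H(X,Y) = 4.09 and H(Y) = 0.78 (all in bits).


H(X|Y) = H(X,Y) - H(Y) = 4.09 - 0.78 = 3.31

3.31 bits


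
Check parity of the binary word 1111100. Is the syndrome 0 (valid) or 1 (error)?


Syndrome = XOR of all bits = 1 XOR 1 XOR 1 XOR 1 XOR 1 XOR 0 XOR 0 = 1

1


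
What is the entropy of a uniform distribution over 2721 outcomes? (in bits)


H = log2(n) = log2(2721) = 11.4099

11.4099 bits


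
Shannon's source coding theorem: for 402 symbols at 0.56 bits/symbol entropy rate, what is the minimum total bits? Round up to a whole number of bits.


Minimum bits >= n * H = 402 * 0.56 = 225.12, rounded up to a whole number of bits = 226

226 bits


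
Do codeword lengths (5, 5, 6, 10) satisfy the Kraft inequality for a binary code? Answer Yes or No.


Kraft sum = sum(2^(-l_i)) = 0.0791, need <= 1. Result: satisfied (a binary prefix-free code with these lengths exists)

Yes


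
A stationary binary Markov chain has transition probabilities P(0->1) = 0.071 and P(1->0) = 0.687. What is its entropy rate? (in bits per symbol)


Stationary distribution: pi_0 = p10/(p01+p10) = 0.9063, pi_1 = 0.0937. Entropy rate H' = pi_0*H(p01) + pi_1*H(p10) = 0.9063*0.3696 + 0.0937*0.8966 = 0.419

0.419 bits/symbol


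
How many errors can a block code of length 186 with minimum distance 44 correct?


Correction capability = floor((d-1)/2) = floor((44-1)/2) = 21

21 errors


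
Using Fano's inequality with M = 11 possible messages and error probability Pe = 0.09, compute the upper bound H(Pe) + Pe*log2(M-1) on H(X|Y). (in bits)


H(Pe) = -Pe*log2(Pe) - (1-Pe)*log2(1-Pe) = -0.09*log2(0.09) - 0.91*log2(0.91) = 0.312654 + 0.123816 = 0.4365. Pe*log2(M-1) = 0.09*log2(10) = 0.298974. Bound = H(Pe) + Pe*log2(M-1) = 0.312654 + 0.123816 + 0.298974 = 0.7354

0.7354 bits


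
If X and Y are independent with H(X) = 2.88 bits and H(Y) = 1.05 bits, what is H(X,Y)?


For independent variables, H(X,Y) = H(X) + H(Y) = 2.88 + 1.05 = 3.93

3.93 bits


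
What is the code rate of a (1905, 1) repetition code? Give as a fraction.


Rate = k/n = 1/1905

1/1905


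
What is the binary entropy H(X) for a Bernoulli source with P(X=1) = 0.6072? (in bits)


H = -p*log2(p) - (1-p)*log2(1-p). -0.6072*log2(0.6072) = 0.437036; -0.3928*log2(0.3928) = 0.529547. H = 0.437036 + 0.529547 = 0.9666

0.9666 bits


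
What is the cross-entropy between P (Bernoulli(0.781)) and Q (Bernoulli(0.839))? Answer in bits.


H(P,Q) = -p*log2(q) - (1-p)*log2(1-q). -0.781*log2(0.839) = 0.197794; -0.219*log2(0.161) = 0.577036. H(P,Q) = 0.197794 + 0.577036 = 0.7748

0.7748 bits


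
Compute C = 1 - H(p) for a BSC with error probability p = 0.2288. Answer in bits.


H(p) = -p*log2(p) - (1-p)*log2(1-p) = -0.2288*log2(0.2288) - 0.7712*log2(0.7712) = 0.486850 + 0.289064 = 0.7759. C = 1 - H(p) = 1 - 0.7759 = 0.2241

0.2241 bits


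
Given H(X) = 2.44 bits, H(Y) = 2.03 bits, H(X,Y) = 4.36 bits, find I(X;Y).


I(X;Y) = H(X) + H(Y) - H(X,Y) = 2.44 + 2.03 - 4.36 = 0.11

0.11 bits


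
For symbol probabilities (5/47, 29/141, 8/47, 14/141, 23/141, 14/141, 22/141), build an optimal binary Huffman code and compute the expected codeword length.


Huffman construction (repeatedly merge the two least-probable nodes; each merge adds 1 bit to every symbol beneath it): 14/141 + 14/141 = 28/141; 5/47 + 22/141 = 37/141; 23/141 + 8/47 = 1/3; 28/141 + 29/141 = 19/47; 37/141 + 1/3 = 28/47; 19/47 + 28/47 = 1. Resulting codeword lengths (in the order the probabilities were given): (3, 2, 3, 3, 3, 3, 3). L_avg = sum(p_i * l_i) = 5/47*3 + 29/141*2 + 8/47*3 + 14/141*3 + 23/141*3 + 14/141*3 + 22/141*3 = 394/141 = 2.7943

2.7943 bits


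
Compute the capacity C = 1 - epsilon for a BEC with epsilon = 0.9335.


C = 1 - epsilon = 1 - 0.9335 = 0.0665

0.0665 bits


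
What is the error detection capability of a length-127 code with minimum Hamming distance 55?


Detection capability = d_min - 1 = 55 - 1 = 54

54 errors


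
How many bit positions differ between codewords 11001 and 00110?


Count differing positions: ^ ^ ^ ^ ^ = 5 differences

5


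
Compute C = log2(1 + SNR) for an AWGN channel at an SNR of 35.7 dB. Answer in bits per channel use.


SNR_linear = 10^(35.7/10) = 3715.3523; C = log2(1 + SNR_linear) = log2(1 + 3715.3523) = 11.8597

11.8597 bits/channel use


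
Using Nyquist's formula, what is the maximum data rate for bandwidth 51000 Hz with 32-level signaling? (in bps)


Rate = 2 * B * log2(M) = 2 * 51000 * 5.0 = 510000.0

510000.0 bps


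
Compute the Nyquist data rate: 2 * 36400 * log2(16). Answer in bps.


Rate = 2 * B * log2(M) = 2 * 36400 * 4.0 = 291200.0

291200.0 bps


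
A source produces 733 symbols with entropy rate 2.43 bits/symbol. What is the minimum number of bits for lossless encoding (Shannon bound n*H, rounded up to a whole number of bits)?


Minimum bits >= n * H = 733 * 2.43 = 1781.19, rounded up to a whole number of bits = 1782

1782 bits


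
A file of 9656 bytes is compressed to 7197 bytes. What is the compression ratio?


Ratio = original / compressed = 9656 / 7197 = 1.3417

1.3417


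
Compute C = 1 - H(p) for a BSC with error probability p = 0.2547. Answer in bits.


H(p) = -p*log2(p) - (1-p)*log2(1-p) = -0.2547*log2(0.2547) - 0.7453*log2(0.7453) = 0.502556 + 0.316087 = 0.8186. C = 1 - H(p) = 1 - 0.8186 = 0.1814

0.1814 bits


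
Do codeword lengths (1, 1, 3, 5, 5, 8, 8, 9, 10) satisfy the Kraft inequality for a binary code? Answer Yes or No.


Kraft sum = sum(2^(-l_i)) = 1.1982, need <= 1. Result: violated (a binary prefix-free code with these lengths cannot exist)

No


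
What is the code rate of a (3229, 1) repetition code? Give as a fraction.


Rate = k/n = 1/3229

1/3229


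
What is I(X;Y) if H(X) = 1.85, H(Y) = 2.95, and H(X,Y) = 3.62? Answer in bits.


I(X;Y) = H(X) + H(Y) - H(X,Y) = 1.85 + 2.95 - 3.62 = 1.18

1.18 bits


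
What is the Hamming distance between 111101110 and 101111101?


Count differing positions: . ^ . . ^ . . ^ ^ = 4 differences

4


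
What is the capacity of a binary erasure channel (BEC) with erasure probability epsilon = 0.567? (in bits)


C = 1 - epsilon = 1 - 0.567 = 0.433

0.433 bits


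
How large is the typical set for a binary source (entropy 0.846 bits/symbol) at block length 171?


log2|A_typical| = nH = 171 * 0.846 = 144.666, so |A_typical| ~ 2^144.666 = 3.538e+43

3.538e+43


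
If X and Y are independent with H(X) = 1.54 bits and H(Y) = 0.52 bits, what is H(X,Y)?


For independent variables, H(X,Y) = H(X) + H(Y) = 1.54 + 0.52 = 2.06

2.06 bits


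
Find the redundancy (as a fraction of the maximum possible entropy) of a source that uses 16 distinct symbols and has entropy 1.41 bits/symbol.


H_max = log2(K) = log2(16) = 4.0 bits/symbol. Redundancy = 1 - H/H_max = 1 - 1.41/4.0 = 1 - 0.3525 = 0.6475

0.6475


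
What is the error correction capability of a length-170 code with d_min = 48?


Correction capability = floor((d-1)/2) = floor((48-1)/2) = 23

23 errors


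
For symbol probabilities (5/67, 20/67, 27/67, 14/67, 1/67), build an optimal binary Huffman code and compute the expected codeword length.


Huffman construction (repeatedly merge the two least-probable nodes; each merge adds 1 bit to every symbol beneath it): 1/67 + 5/67 = 6/67; 6/67 + 14/67 = 20/67; 20/67 + 20/67 = 40/67; 27/67 + 40/67 = 1. Resulting codeword lengths (in the order the probabilities were given): (4, 2, 1, 3, 4). L_avg = sum(p_i * l_i) = 5/67*4 + 20/67*2 + 27/67*1 + 14/67*3 + 1/67*4 = 133/67 = 1.9851

1.9851 bits


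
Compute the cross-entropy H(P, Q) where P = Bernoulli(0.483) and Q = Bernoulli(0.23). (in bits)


H(P,Q) = -p*log2(q) - (1-p)*log2(1-q). -0.483*log2(0.23) = 1.024102; -0.517*log2(0.77) = 0.194945. H(P,Q) = 1.024102 + 0.194945 = 1.219

1.219 bits


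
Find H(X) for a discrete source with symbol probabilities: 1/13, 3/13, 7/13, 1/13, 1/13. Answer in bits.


H = -sum(p_i * log2(p_i)). Terms: -(1/13)*log2(1/13) = 0.284649; -(3/13)*log2(3/13) = 0.488187; -(7/13)*log2(7/13) = 0.480892; -(1/13)*log2(1/13) = 0.284649; -(1/13)*log2(1/13) = 0.284649. H = 0.284649 + 0.488187 + 0.480892 + 0.284649 + 0.284649 = 1.823

1.823 bits


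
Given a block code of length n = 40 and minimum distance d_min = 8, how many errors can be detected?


Detection capability = d_min - 1 = 8 - 1 = 7

7 errors


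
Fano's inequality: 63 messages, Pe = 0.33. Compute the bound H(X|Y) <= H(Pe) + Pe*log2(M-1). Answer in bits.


H(Pe) = -Pe*log2(Pe) - (1-Pe)*log2(1-Pe) = -0.33*log2(0.33) - 0.67*log2(0.67) = 0.527822 + 0.387104 = 0.9149. Pe*log2(M-1) = 0.33*log2(62) = 1.964885. Bound = H(Pe) + Pe*log2(M-1) = 0.527822 + 0.387104 + 1.964885 = 2.8798

2.8798 bits


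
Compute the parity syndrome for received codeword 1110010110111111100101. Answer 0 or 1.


Syndrome = XOR of all bits = 1 XOR 1 XOR 1 XOR 0 XOR 0 XOR 1 XOR 0 XOR 1 XOR 1 XOR 0 XOR 1 XOR 1 XOR 1 XOR 1 XOR 1 XOR 1 XOR 1 XOR 0 XOR 0 XOR 1 XOR 0 XOR 1 = 1

1


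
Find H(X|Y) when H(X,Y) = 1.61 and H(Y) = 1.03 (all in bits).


H(X|Y) = H(X,Y) - H(Y) = 1.61 - 1.03 = 0.58

0.58 bits


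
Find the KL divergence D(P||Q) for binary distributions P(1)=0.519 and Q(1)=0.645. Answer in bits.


KL = p*log2(p/q) + (1-p)*log2((1-p)/(1-q)) = 0.519*log2(0.519/0.645) + 0.481*log2(0.481/0.355) = 0.048

0.048 bits


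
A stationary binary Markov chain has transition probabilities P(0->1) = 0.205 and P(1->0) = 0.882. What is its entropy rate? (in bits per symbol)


Stationary distribution: pi_0 = p10/(p01+p10) = 0.8114, pi_1 = 0.1886. Entropy rate H' = pi_0*H(p01) + pi_1*H(p10) = 0.8114*0.7318 + 0.1886*0.5236 = 0.6925

0.6925 bits/symbol


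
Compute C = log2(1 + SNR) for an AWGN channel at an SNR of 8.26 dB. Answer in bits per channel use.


SNR_linear = 10^(8.26/10) = 6.6988; C = log2(1 + SNR_linear) = log2(1 + 6.6988) = 2.9446

2.9446 bits/channel use


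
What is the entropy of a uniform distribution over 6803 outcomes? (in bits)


H = log2(n) = log2(6803) = 12.732

12.732 bits


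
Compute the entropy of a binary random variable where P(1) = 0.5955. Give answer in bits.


H = -p*log2(p) - (1-p)*log2(1-p). -0.5955*log2(0.5955) = 0.445331; -0.4045*log2(0.4045) = 0.528191. H = 0.445331 + 0.528191 = 0.9735

0.9735 bits


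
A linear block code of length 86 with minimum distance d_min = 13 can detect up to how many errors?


Detection capability = d_min - 1 = 13 - 1 = 12

12 errors


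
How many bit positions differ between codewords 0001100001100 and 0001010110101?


Count differing positions: . . . . ^ ^ . ^ ^ ^ . . ^ = 6 differences

6


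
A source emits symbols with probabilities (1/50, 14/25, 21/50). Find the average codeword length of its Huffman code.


Huffman construction (repeatedly merge the two least-probable nodes; each merge adds 1 bit to every symbol beneath it): 1/50 + 21/50 = 11/25; 11/25 + 14/25 = 1. Resulting codeword lengths (in the order the probabilities were given): (2, 1, 2). L_avg = sum(p_i * l_i) = 1/50*2 + 14/25*1 + 21/50*2 = 36/25 = 1.44

1.44 bits


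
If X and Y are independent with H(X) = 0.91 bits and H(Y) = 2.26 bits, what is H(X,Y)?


For independent variables, H(X,Y) = H(X) + H(Y) = 0.91 + 2.26 = 3.17

3.17 bits


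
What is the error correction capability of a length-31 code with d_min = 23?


Correction capability = floor((d-1)/2) = floor((23-1)/2) = 11

11 errors


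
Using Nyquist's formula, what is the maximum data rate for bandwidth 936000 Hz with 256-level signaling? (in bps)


Rate = 2 * B * log2(M) = 2 * 936000 * 8.0 = 14976000.0

14976000.0 bps


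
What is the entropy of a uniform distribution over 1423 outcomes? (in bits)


H = log2(n) = log2(1423) = 10.4747

10.4747 bits


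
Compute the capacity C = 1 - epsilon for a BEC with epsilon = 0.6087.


C = 1 - epsilon = 1 - 0.6087 = 0.3913

0.3913 bits


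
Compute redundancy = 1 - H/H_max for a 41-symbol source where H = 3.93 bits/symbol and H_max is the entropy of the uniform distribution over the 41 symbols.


H_max = log2(K) = log2(41) = 5.3576 bits/symbol. Redundancy = 1 - H/H_max = 1 - 3.93/5.3576 = 1 - 0.7335 = 0.2665

0.2665


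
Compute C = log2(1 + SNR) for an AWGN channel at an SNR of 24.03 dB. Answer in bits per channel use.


SNR_linear = 10^(24.03/10) = 252.9298; C = log2(1 + SNR_linear) = log2(1 + 252.9298) = 7.9883

7.9883 bits/channel use


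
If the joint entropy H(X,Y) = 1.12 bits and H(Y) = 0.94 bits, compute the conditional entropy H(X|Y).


H(X|Y) = H(X,Y) - H(Y) = 1.12 - 0.94 = 0.18

0.18 bits


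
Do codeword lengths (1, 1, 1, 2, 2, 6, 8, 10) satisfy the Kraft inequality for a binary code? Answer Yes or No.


Kraft sum = sum(2^(-l_i)) = 2.0205, need <= 1. Result: violated (a binary prefix-free code with these lengths cannot exist)

No


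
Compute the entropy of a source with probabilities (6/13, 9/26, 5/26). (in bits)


H = -sum(p_i * log2(p_i)). Terms: -(6/13)*log2(6/13) = 0.514836; -(9/26)*log2(9/26) = 0.529794; -(5/26)*log2(5/26) = 0.457406. H = 0.514836 + 0.529794 + 0.457406 = 1.502

1.502 bits


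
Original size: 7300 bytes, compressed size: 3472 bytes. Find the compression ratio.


Ratio = original / compressed = 7300 / 3472 = 2.1025

2.1025


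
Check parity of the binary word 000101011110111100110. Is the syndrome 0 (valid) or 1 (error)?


Syndrome = XOR of all bits = 0 XOR 0 XOR 0 XOR 1 XOR 0 XOR 1 XOR 0 XOR 1 XOR 1 XOR 1 XOR 1 XOR 0 XOR 1 XOR 1 XOR 1 XOR 1 XOR 0 XOR 0 XOR 1 XOR 1 XOR 0 = 0

0


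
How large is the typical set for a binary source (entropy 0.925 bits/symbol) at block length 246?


log2|A_typical| = nH = 246 * 0.925 = 227.55, so |A_typical| ~ 2^227.55 = 3.158e+68

3.158e+68


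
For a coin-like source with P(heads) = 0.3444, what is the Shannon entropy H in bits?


H = -p*log2(p) - (1-p)*log2(1-p). -0.3444*log2(0.3444) = 0.529633; -0.6556*log2(0.6556) = 0.399334. H = 0.529633 + 0.399334 = 0.929

0.929 bits


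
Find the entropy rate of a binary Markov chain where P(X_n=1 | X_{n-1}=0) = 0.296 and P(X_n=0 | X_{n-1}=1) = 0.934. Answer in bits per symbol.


Stationary distribution: pi_0 = p10/(p01+p10) = 0.7593, pi_1 = 0.2407. Entropy rate H' = pi_0*H(p01) + pi_1*H(p10) = 0.7593*0.8763 + 0.2407*0.3508 = 0.7499

0.7499 bits/symbol


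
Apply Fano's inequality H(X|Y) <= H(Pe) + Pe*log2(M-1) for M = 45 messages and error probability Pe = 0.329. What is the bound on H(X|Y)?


H(Pe) = -Pe*log2(Pe) - (1-Pe)*log2(1-Pe) = -0.329*log2(0.329) - 0.671*log2(0.671) = 0.527664 + 0.386238 = 0.9139. Pe*log2(M-1) = 0.329*log2(44) = 1.796153. Bound = H(Pe) + Pe*log2(M-1) = 0.527664 + 0.386238 + 1.796153 = 2.7101

2.7101 bits


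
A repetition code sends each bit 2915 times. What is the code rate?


Rate = k/n = 1/2915

1/2915


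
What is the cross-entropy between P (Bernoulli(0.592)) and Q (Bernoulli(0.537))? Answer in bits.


H(P,Q) = -p*log2(q) - (1-p)*log2(1-q). -0.592*log2(0.537) = 0.531028; -0.408*log2(0.463) = 0.453254. H(P,Q) = 0.531028 + 0.453254 = 0.9843

0.9843 bits


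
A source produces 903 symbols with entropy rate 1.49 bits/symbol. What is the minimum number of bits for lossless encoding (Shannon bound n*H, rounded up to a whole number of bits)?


Minimum bits >= n * H = 903 * 1.49 = 1345.47, rounded up to a whole number of bits = 1346

1346 bits


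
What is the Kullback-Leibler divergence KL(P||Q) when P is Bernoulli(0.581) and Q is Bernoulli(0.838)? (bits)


KL = p*log2(p/q) + (1-p)*log2((1-p)/(1-q)) = 0.581*log2(0.581/0.838) + 0.419*log2(0.419/0.162) = 0.2674

0.2674 bits


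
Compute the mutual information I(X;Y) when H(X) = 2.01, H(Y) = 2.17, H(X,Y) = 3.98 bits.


I(X;Y) = H(X) + H(Y) - H(X,Y) = 2.01 + 2.17 - 3.98 = 0.2

0.2 bits


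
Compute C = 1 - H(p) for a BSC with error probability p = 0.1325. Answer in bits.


H(p) = -p*log2(p) - (1-p)*log2(1-p) = -0.1325*log2(0.1325) - 0.8675*log2(0.8675) = 0.386361 + 0.177893 = 0.5643. C = 1 - H(p) = 1 - 0.5643 = 0.4357

0.4357 bits


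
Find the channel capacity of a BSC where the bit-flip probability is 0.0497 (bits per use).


H(p) = -p*log2(p) - (1-p)*log2(1-p) = -0.0497*log2(0.0497) - 0.9503*log2(0.9503) = 0.215231 + 0.069890 = 0.2851. C = 1 - H(p) = 1 - 0.2851 = 0.7149

0.7149 bits


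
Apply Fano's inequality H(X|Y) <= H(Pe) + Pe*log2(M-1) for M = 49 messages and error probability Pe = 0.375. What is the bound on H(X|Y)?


H(Pe) = -Pe*log2(Pe) - (1-Pe)*log2(1-Pe) = -0.375*log2(0.375) - 0.625*log2(0.625) = 0.530639 + 0.423795 = 0.9544. Pe*log2(M-1) = 0.375*log2(48) = 2.094361. Bound = H(Pe) + Pe*log2(M-1) = 0.530639 + 0.423795 + 2.094361 = 3.0488

3.0488 bits


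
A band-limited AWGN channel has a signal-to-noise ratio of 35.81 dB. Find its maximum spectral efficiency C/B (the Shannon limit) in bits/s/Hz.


SNR_linear = 10^(35.81/10) = 3810.6582; C/B = log2(1 + SNR_linear) = log2(1 + 3810.6582) = 11.8962

11.8962 bits/s/Hz


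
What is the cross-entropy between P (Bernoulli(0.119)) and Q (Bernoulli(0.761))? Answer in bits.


H(P,Q) = -p*log2(q) - (1-p)*log2(1-q). -0.119*log2(0.761) = 0.046890; -0.881*log2(0.239) = 1.819192. H(P,Q) = 0.046890 + 1.819192 = 1.8661

1.8661 bits


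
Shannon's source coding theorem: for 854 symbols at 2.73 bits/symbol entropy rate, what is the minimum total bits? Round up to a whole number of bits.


Minimum bits >= n * H = 854 * 2.73 = 2331.42, rounded up to a whole number of bits = 2332

2332 bits


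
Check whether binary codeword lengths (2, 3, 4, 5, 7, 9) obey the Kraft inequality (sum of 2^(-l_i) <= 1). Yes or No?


Kraft sum = sum(2^(-l_i)) = 0.4785, need <= 1. Result: satisfied (a binary prefix-free code with these lengths exists)

Yes


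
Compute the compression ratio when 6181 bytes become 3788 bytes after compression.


Ratio = original / compressed = 6181 / 3788 = 1.6317

1.6317


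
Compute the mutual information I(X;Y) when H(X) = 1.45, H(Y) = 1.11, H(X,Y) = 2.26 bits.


I(X;Y) = H(X) + H(Y) - H(X,Y) = 1.45 + 1.11 - 2.26 = 0.3

0.3 bits


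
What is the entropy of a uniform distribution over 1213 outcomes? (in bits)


H = log2(n) = log2(1213) = 10.2444

10.2444 bits


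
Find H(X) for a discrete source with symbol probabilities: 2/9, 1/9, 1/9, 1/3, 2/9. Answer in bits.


H = -sum(p_i * log2(p_i)). Terms: -(2/9)*log2(2/9) = 0.482206; -(1/9)*log2(1/9) = 0.352214; -(1/9)*log2(1/9) = 0.352214; -(1/3)*log2(1/3) = 0.528321; -(2/9)*log2(2/9) = 0.482206. H = 0.482206 + 0.352214 + 0.352214 + 0.528321 + 0.482206 = 2.1972

2.1972 bits


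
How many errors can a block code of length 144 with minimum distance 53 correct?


Correction capability = floor((d-1)/2) = floor((53-1)/2) = 26

26 errors


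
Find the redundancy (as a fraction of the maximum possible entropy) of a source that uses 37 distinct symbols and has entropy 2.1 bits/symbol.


H_max = log2(K) = log2(37) = 5.2095 bits/symbol. Redundancy = 1 - H/H_max = 1 - 2.1/5.2095 = 1 - 0.4031 = 0.5969

0.5969


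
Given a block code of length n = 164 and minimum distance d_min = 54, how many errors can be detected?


Detection capability = d_min - 1 = 54 - 1 = 53

53 errors


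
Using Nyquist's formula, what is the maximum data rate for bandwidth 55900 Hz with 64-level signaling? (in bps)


Rate = 2 * B * log2(M) = 2 * 55900 * 6.0 = 670800.0

670800.0 bps


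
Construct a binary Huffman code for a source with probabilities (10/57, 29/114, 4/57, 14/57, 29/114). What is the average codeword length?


Huffman construction (repeatedly merge the two least-probable nodes; each merge adds 1 bit to every symbol beneath it): 4/57 + 10/57 = 14/57; 14/57 + 14/57 = 28/57; 29/114 + 29/114 = 29/57; 28/57 + 29/57 = 1. Resulting codeword lengths (in the order the probabilities were given): (3, 2, 3, 2, 2). L_avg = sum(p_i * l_i) = 10/57*3 + 29/114*2 + 4/57*3 + 14/57*2 + 29/114*2 = 128/57 = 2.2456

2.2456 bits


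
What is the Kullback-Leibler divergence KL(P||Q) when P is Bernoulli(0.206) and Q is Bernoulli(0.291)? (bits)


KL = p*log2(p/q) + (1-p)*log2((1-p)/(1-q)) = 0.206*log2(0.206/0.291) + 0.794*log2(0.794/0.709) = 0.027

0.027 bits


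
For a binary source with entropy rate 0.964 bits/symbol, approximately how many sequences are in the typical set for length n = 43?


log2|A_typical| = nH = 43 * 0.964 = 41.452, so |A_typical| ~ 2^41.452 = 3.008e+12

3.008e+12


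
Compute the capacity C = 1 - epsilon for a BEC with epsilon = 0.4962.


C = 1 - epsilon = 1 - 0.4962 = 0.5038

0.5038 bits


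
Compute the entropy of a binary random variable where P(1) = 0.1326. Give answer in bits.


H = -p*log2(p) - (1-p)*log2(1-p). -0.1326*log2(0.1326) = 0.386509; -0.8674*log2(0.8674) = 0.178017. H = 0.386509 + 0.178017 = 0.5645

0.5645 bits


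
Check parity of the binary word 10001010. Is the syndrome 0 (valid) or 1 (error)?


Syndrome = XOR of all bits = 1 XOR 0 XOR 0 XOR 0 XOR 1 XOR 0 XOR 1 XOR 0 = 1

1


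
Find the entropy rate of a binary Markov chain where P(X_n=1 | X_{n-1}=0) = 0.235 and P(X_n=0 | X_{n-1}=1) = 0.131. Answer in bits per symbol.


Stationary distribution: pi_0 = p10/(p01+p10) = 0.3579, pi_1 = 0.6421. Entropy rate H' = pi_0*H(p01) + pi_1*H(p10) = 0.3579*0.7866 + 0.6421*0.5602 = 0.6412

0.6412 bits/symbol


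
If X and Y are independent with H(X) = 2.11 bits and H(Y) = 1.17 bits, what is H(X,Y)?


For independent variables, H(X,Y) = H(X) + H(Y) = 2.11 + 1.17 = 3.28

3.28 bits


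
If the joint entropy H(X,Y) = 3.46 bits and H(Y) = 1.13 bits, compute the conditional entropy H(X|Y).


H(X|Y) = H(X,Y) - H(Y) = 3.46 - 1.13 = 2.33

2.33 bits


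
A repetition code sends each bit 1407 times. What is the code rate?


Rate = k/n = 1/1407

1/1407


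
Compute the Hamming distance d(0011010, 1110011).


Count differing positions: ^ ^ . ^ . . ^ = 4 differences

4


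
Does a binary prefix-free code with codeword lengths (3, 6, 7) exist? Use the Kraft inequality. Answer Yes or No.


Kraft sum = sum(2^(-l_i)) = 0.1484, need <= 1. Result: satisfied (a binary prefix-free code with these lengths exists)

Yes


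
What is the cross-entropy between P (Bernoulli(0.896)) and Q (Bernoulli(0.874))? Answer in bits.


H(P,Q) = -p*log2(q) - (1-p)*log2(1-q). -0.896*log2(0.874) = 0.174088; -0.104*log2(0.126) = 0.310804. H(P,Q) = 0.174088 + 0.310804 = 0.4849

0.4849 bits


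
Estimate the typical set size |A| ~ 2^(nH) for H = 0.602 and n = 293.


log2|A_typical| = nH = 293 * 0.602 = 176.386, so |A_typical| ~ 2^176.386 = 1.252e+53

1.252e+53


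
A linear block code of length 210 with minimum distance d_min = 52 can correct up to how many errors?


Correction capability = floor((d-1)/2) = floor((52-1)/2) = 25

25 errors


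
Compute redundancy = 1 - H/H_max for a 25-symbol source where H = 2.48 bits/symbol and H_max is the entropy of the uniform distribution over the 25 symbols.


H_max = log2(K) = log2(25) = 4.6439 bits/symbol. Redundancy = 1 - H/H_max = 1 - 2.48/4.6439 = 1 - 0.534 = 0.466

0.466


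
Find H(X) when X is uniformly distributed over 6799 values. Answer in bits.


H = log2(n) = log2(6799) = 12.7311

12.7311 bits


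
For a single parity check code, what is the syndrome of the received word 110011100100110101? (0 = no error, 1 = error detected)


Syndrome = XOR of all bits = 1 XOR 1 XOR 0 XOR 0 XOR 1 XOR 1 XOR 1 XOR 0 XOR 0 XOR 1 XOR 0 XOR 0 XOR 1 XOR 1 XOR 0 XOR 1 XOR 0 XOR 1 = 0

0


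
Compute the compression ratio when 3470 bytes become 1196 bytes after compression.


Ratio = original / compressed = 3470 / 1196 = 2.9013

2.9013


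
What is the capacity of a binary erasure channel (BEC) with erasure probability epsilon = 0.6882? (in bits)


C = 1 - epsilon = 1 - 0.6882 = 0.3118

0.3118 bits


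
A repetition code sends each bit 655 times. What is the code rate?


Rate = k/n = 1/655

1/655


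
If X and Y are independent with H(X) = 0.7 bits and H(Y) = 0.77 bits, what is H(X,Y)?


For independent variables, H(X,Y) = H(X) + H(Y) = 0.7 + 0.77 = 1.47

1.47 bits


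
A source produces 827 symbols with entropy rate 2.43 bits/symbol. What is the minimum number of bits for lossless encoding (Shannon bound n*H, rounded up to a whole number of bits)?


Minimum bits >= n * H = 827 * 2.43 = 2009.61, rounded up to a whole number of bits = 2010

2010 bits


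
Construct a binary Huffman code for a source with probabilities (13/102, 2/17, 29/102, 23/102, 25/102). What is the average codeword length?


Huffman construction (repeatedly merge the two least-probable nodes; each merge adds 1 bit to every symbol beneath it): 2/17 + 13/102 = 25/102; 23/102 + 25/102 = 8/17; 25/102 + 29/102 = 9/17; 8/17 + 9/17 = 1. Resulting codeword lengths (in the order the probabilities were given): (3, 3, 2, 2, 2). L_avg = sum(p_i * l_i) = 13/102*3 + 2/17*3 + 29/102*2 + 23/102*2 + 25/102*2 = 229/102 = 2.2451

2.2451 bits


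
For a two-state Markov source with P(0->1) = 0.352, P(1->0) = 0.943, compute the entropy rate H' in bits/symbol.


Stationary distribution: pi_0 = p10/(p01+p10) = 0.7282, pi_1 = 0.2718. Entropy rate H' = pi_0*H(p01) + pi_1*H(p10) = 0.7282*0.9358 + 0.2718*0.3154 = 0.7672

0.7672 bits/symbol


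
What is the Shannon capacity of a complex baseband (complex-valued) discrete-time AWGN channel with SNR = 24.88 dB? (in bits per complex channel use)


SNR_linear = 10^(24.88/10) = 307.6097; C = log2(1 + SNR_linear) = log2(1 + 307.6097) = 8.2696

8.2696 bits/channel use


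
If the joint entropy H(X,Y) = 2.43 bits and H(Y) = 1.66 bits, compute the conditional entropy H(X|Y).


H(X|Y) = H(X,Y) - H(Y) = 2.43 - 1.66 = 0.77

0.77 bits


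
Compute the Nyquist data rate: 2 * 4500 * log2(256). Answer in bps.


Rate = 2 * B * log2(M) = 2 * 4500 * 8.0 = 72000.0

72000.0 bps


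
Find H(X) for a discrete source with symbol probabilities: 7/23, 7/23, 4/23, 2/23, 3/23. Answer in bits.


H = -sum(p_i * log2(p_i)). Terms: -(7/23)*log2(7/23) = 0.522324; -(7/23)*log2(7/23) = 0.522324; -(4/23)*log2(4/23) = 0.438880; -(2/23)*log2(2/23) = 0.306397; -(3/23)*log2(3/23) = 0.383296. H = 0.522324 + 0.522324 + 0.438880 + 0.306397 + 0.383296 = 2.1732

2.1732 bits


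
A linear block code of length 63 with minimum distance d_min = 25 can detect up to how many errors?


Detection capability = d_min - 1 = 25 - 1 = 24

24 errors


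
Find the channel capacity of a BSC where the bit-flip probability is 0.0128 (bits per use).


H(p) = -p*log2(p) - (1-p)*log2(1-p) = -0.0128*log2(0.0128) - 0.9872*log2(0.9872) = 0.080483 + 0.018348 = 0.0988. C = 1 - H(p) = 1 - 0.0988 = 0.9012

0.9012 bits


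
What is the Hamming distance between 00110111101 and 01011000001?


Count differing positions: . ^ ^ . ^ ^ ^ ^ ^ . . = 7 differences

7


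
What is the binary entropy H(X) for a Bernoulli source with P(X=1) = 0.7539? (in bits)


H = -p*log2(p) - (1-p)*log2(1-p). -0.7539*log2(0.7539) = 0.307256; -0.2461*log2(0.2461) = 0.497782. H = 0.307256 + 0.497782 = 0.805

0.805 bits


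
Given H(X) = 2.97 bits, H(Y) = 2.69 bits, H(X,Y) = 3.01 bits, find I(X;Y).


I(X;Y) = H(X) + H(Y) - H(X,Y) = 2.97 + 2.69 - 3.01 = 2.65

2.65 bits


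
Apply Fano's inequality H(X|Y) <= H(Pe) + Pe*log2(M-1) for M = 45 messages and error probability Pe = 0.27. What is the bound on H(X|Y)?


H(Pe) = -Pe*log2(Pe) - (1-Pe)*log2(1-Pe) = -0.27*log2(0.27) - 0.73*log2(0.73) = 0.510022 + 0.331443 = 0.8415. Pe*log2(M-1) = 0.27*log2(44) = 1.474047. Bound = H(Pe) + Pe*log2(M-1) = 0.510022 + 0.331443 + 1.474047 = 2.3155

2.3155 bits


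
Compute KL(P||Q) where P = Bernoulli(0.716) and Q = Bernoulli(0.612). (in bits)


KL = p*log2(p/q) + (1-p)*log2((1-p)/(1-q)) = 0.716*log2(0.716/0.612) + 0.284*log2(0.284/0.388) = 0.0343

0.0343 bits


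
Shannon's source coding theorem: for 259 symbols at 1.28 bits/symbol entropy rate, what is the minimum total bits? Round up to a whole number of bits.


Minimum bits >= n * H = 259 * 1.28 = 331.52, rounded up to a whole number of bits = 332

332 bits


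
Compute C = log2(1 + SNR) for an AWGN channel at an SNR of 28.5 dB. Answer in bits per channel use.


SNR_linear = 10^(28.5/10) = 707.9458; C = log2(1 + SNR_linear) = log2(1 + 707.9458) = 9.4695

9.4695 bits/channel use


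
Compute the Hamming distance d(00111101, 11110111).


Count differing positions: ^ ^ . . ^ . ^ . = 4 differences

4


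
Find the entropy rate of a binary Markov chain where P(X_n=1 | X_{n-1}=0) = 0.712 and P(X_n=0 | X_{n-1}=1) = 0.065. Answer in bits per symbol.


Stationary distribution: pi_0 = p10/(p01+p10) = 0.0837, pi_1 = 0.9163. Entropy rate H' = pi_0*H(p01) + pi_1*H(p10) = 0.0837*0.8661 + 0.9163*0.347 = 0.3904

0.3904 bits/symbol


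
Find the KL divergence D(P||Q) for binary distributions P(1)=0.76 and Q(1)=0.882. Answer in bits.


KL = p*log2(p/q) + (1-p)*log2((1-p)/(1-q)) = 0.76*log2(0.76/0.882) + 0.24*log2(0.24/0.118) = 0.0826

0.0826 bits


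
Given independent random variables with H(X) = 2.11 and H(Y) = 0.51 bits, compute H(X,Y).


For independent variables, H(X,Y) = H(X) + H(Y) = 2.11 + 0.51 = 2.62

2.62 bits


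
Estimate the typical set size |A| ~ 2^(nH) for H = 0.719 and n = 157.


log2|A_typical| = nH = 157 * 0.719 = 112.883, so |A_typical| ~ 2^112.883 = 9.576e+33

9.576e+33


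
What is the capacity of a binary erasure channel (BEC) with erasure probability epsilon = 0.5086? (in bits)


C = 1 - epsilon = 1 - 0.5086 = 0.4914

0.4914 bits


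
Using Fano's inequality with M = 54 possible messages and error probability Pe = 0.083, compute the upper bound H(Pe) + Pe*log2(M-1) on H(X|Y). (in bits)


H(Pe) = -Pe*log2(Pe) - (1-Pe)*log2(1-Pe) = -0.083*log2(0.083) - 0.917*log2(0.917) = 0.298032 + 0.114631 = 0.4127. Pe*log2(M-1) = 0.083*log2(53) = 0.475417. Bound = H(Pe) + Pe*log2(M-1) = 0.298032 + 0.114631 + 0.475417 = 0.8881

0.8881 bits


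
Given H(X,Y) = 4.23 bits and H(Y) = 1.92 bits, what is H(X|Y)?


H(X|Y) = H(X,Y) - H(Y) = 4.23 - 1.92 = 2.31

2.31 bits


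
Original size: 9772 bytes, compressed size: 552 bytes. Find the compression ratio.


Ratio = original / compressed = 9772 / 552 = 17.7029

17.7029


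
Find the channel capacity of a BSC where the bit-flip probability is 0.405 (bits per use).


H(p) = -p*log2(p) - (1-p)*log2(1-p) = -0.405*log2(0.405) - 0.595*log2(0.595) = 0.528123 + 0.445678 = 0.9738. C = 1 - H(p) = 1 - 0.9738 = 0.0262

0.0262 bits


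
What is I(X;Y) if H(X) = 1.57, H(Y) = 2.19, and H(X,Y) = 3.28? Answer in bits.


I(X;Y) = H(X) + H(Y) - H(X,Y) = 1.57 + 2.19 - 3.28 = 0.48

0.48 bits


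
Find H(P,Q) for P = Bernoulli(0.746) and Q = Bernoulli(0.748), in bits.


H(P,Q) = -p*log2(q) - (1-p)*log2(1-q). -0.746*log2(0.748) = 0.312492; -0.254*log2(0.252) = 0.505080. H(P,Q) = 0.312492 + 0.505080 = 0.8176

0.8176 bits


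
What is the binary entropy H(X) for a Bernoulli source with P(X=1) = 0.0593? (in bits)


H = -p*log2(p) - (1-p)*log2(1-p). -0.0593*log2(0.0593) = 0.241696; -0.9407*log2(0.9407) = 0.082964. H = 0.241696 + 0.082964 = 0.3247

0.3247 bits


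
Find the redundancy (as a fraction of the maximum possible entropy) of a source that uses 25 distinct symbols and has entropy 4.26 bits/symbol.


H_max = log2(K) = log2(25) = 4.6439 bits/symbol. Redundancy = 1 - H/H_max = 1 - 4.26/4.6439 = 1 - 0.9173 = 0.0827

0.0827


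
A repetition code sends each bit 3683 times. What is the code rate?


Rate = k/n = 1/3683

1/3683


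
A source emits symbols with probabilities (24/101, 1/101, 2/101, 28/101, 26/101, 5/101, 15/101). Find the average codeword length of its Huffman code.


Huffman construction (repeatedly merge the two least-probable nodes; each merge adds 1 bit to every symbol beneath it): 1/101 + 2/101 = 3/101; 3/101 + 5/101 = 8/101; 8/101 + 15/101 = 23/101; 23/101 + 24/101 = 47/101; 26/101 + 28/101 = 54/101; 47/101 + 54/101 = 1. Resulting codeword lengths (in the order the probabilities were given): (2, 5, 5, 2, 2, 4, 3). L_avg = sum(p_i * l_i) = 24/101*2 + 1/101*5 + 2/101*5 + 28/101*2 + 26/101*2 + 5/101*4 + 15/101*3 = 236/101 = 2.3366

2.3366 bits
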